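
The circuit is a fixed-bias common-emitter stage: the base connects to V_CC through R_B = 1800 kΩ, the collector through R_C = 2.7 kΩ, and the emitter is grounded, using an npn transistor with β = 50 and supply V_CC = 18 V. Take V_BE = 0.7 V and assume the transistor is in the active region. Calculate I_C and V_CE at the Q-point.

I_C ≈ 0.48 mA, V_CE ≈ 17 V

Base loop: V_CC = I_B·R_B + V_BE, so I_B = (18 − 0.7)/1800 kΩ = 0.00961 mA.
In the active region I_C = β·I_B = 50 × 0.00961 = 0.481 mA.
Collector loop: V_CE = V_CC − I_C·R_C = 18 − 0.481×2.7 = 16.7 V.
Since V_CE = 16.7 V > V_CE(sat) ≈ 0.2 V, the transistor is in the active region as assumed.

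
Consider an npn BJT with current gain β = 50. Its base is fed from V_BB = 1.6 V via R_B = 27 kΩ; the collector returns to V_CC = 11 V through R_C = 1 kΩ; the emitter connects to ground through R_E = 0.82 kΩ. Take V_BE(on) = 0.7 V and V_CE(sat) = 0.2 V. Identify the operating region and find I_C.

active; I_C ≈ 0.65 mA

Assume active. Base-emitter loop: I_B = (V_BB − V_BE)/(R_B + (β+1)R_E) = (1.6 − 0.7)/(27 + 51×0.82) = 0.0131 mA.
I_C = β·I_B = 50×0.0131 = 0.654 mA.
V_CE = V_CC − I_C·R_C − I_E·R_E = 11 − 0.654×1 − 0.667×0.82 = 9.8 V > V_CE(sat), so the active-region assumption holds.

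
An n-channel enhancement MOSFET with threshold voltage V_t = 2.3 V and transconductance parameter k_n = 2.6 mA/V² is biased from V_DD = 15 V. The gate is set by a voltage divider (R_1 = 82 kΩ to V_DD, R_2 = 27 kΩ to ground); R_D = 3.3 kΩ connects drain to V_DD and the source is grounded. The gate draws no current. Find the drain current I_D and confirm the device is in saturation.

V_G = V_DD·R_2/(R_1+R_2) = 15×27/109 = 3.72 V. With the source grounded, V_GS = V_G = 3.72 V.
Assume saturation: I_D = (k_n/2)(V_GS − V_t)² = (2.6/2)×(3.72 − 2.3)² = 1.3×1.42² = 2.61 mA.
V_DS = V_DD − I_D·R_D = 15 − 2.61×3.3 = 6.4 V.
Saturation requires V_DS ≥ V_GS − V_t = 1.42 V; 6.4 ≥ 1.42 ✓.

I_D ≈ 2.6 mA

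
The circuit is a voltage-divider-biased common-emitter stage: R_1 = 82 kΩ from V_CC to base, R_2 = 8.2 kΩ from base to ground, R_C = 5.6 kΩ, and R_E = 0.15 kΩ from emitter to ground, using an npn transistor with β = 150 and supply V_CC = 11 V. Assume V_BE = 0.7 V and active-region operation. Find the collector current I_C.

I_C ≈ 1.5 mA

Thevenize the base divider: V_Th = V_CC·R_2/(R_1+R_2) = 11×8.2/90.2 = 1 V, R_Th = R_1‖R_2 = 7.45 kΩ.
Base-emitter loop: V_Th = I_B·R_Th + V_BE + (β+1)I_B·R_E, so I_B = (1 − 0.7) / (7.45 + 151×0.15) = 0.00997 mA.
I_C = β·I_B = 150×0.00997 = 1.49 mA, and I_E = (β+1)I_B = 1.5 mA.
V_CE = V_CC − I_C·R_C − I_E·R_E = 11 − 1.49×5.6 − 1.5×0.15 = 2.4 V.
V_CE = 2.4 V > 0.2 V confirms active-region operation.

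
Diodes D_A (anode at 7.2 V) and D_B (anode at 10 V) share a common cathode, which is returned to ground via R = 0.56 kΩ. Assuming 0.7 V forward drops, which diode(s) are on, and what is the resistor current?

Assume both conduct. Then node N would need to be at both 7.2−0.7 = 6.5 V and 10−0.7 = 9.3 V, which is impossible.
Assume only D_B conducts: V_N = 10 − 0.7 = 9.3 V, so I_R = 9.3/0.56 = 16.6 mA.
Check D_A: its anode-to-cathode voltage is 7.2 − 9.3 = -2.1 V < 0.7 V, so it is off. The assumption is consistent.

Only D_B conducts; I_R ≈ 17 mA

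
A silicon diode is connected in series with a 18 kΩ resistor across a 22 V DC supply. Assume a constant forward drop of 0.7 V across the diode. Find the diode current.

KVL around the loop: 22 = V_D + I·R = 0.7 + I × 18 kΩ.
So I = (22 − 0.7) / 18 kΩ = 21.3 / 18 = 1.18 mA.

I ≈ 1.2 mA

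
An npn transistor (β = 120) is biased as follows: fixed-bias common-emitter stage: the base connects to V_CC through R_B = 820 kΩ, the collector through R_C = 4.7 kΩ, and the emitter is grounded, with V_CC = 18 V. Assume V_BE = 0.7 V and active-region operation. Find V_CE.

Base loop: V_CC = I_B·R_B + V_BE, so I_B = (18 − 0.7)/820 kΩ = 0.0211 mA.
In the active region I_C = β·I_B = 120 × 0.0211 = 2.53 mA.
Collector loop: V_CE = V_CC − I_C·R_C = 18 − 2.53×4.7 = 6.1 V.
Since V_CE = 6.1 V > V_CE(sat) ≈ 0.2 V, the transistor is in the active region as assumed.

V_CE ≈ 6.1 V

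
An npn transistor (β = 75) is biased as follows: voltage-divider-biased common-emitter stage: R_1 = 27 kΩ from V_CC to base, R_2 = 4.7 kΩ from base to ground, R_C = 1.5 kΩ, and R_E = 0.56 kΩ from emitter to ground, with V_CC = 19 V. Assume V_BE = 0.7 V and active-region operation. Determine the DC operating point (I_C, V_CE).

I_C ≈ 3.4 mA, V_CE ≈ 12 V

Thevenize the base divider: V_Th = V_CC·R_2/(R_1+R_2) = 19×4.7/31.7 = 2.82 V, R_Th = R_1‖R_2 = 4 kΩ.
Base-emitter loop: V_Th = I_B·R_Th + V_BE + (β+1)I_B·R_E, so I_B = (2.82 − 0.7) / (4 + 76×0.56) = 0.0455 mA.
I_C = β·I_B = 75×0.0455 = 3.41 mA, and I_E = (β+1)I_B = 3.46 mA.
V_CE = V_CC − I_C·R_C − I_E·R_E = 19 − 3.41×1.5 − 3.46×0.56 = 12 V.
V_CE = 12 V > 0.2 V confirms active-region operation.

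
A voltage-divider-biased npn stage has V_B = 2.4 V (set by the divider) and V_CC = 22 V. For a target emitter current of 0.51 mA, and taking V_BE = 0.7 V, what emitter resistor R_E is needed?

R_E ≈ 3.3 kΩ

V_E = V_B − V_BE = 2.4 − 0.7 = 1.7 V.
R_E = V_E / I_E = 1.7 / 0.51 = 3.33 kΩ.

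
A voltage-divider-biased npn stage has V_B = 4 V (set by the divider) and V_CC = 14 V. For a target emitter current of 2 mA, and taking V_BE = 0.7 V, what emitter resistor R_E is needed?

R_E ≈ 1.6 kΩ

V_E = V_B − V_BE = 4 − 0.7 = 3.3 V.
R_E = V_E / I_E = 3.3 / 2 = 1.65 kΩ.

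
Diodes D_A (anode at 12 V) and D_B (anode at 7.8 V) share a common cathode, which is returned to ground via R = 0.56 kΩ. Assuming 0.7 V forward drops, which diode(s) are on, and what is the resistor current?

Only D_A conducts; I_R ≈ 20 mA

Assume both conduct. Then node N would need to be at both 12−0.7 = 11.3 V and 7.8−0.7 = 7.1 V, which is impossible.
Assume only D_A conducts: V_N = 12 − 0.7 = 11.3 V, so I_R = 11.3/0.56 = 20.2 mA.
Check D_B: its anode-to-cathode voltage is 7.8 − 11.3 = -3.5 V < 0.7 V, so it is off. The assumption is consistent.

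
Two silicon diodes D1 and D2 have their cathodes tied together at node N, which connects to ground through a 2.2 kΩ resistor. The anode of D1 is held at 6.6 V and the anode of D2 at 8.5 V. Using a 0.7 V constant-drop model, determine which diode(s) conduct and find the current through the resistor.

Only D2 conducts; I_R ≈ 3.5 mA

Assume both conduct. Then node N would need to be at both 6.6−0.7 = 5.9 V and 8.5−0.7 = 7.8 V, which is impossible.
Assume only D2 conducts: V_N = 8.5 − 0.7 = 7.8 V, so I_R = 7.8/2.2 = 3.55 mA.
Check D1: its anode-to-cathode voltage is 6.6 − 7.8 = -1.2 V < 0.7 V, so it is off. The assumption is consistent.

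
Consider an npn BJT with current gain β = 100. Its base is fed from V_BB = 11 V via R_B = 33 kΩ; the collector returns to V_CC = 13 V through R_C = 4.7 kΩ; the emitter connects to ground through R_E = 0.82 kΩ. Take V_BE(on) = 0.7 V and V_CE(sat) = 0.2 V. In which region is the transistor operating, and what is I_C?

saturation; I_C ≈ 2.3 mA

Assume active: I_B = (11 − 0.7)/(33 + 101×0.82) = 0.0889 mA, I_C = β·I_B = 8.89 mA.
Then V_CE = 13 − 8.89×4.7 − 8.98×0.82 = -36.2 V < 0.2 V — the active assumption fails.
Re-solve with V_CE = 0.2 V. KCL at the emitter: V_E/R_E = (V_BB−0.7−V_E)/R_B + (V_CC−0.2−V_E)/R_C, giving V_E = 2.08 V.
I_C = (V_CC − 0.2 − V_E)/R_C = (12.8 − 2.08)/4.7 = 2.28 mA.
Check: I_B = (10.3 − 2.08)/33 = 0.249 mA, and β·I_B = 24.9 mA > I_C, confirming saturation.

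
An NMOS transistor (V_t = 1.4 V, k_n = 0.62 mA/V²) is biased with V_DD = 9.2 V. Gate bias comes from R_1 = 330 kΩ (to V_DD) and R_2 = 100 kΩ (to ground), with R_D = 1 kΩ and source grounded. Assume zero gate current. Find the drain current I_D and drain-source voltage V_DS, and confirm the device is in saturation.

V_G = V_DD·R_2/(R_1+R_2) = 9.2×100/430 = 2.14 V. With the source grounded, V_GS = V_G = 2.14 V.
Assume saturation: I_D = (k_n/2)(V_GS − V_t)² = (0.62/2)×(2.14 − 1.4)² = 0.31×0.74² = 0.17 mA.
V_DS = V_DD − I_D·R_D = 9.2 − 0.17×1 = 9.03 V.
Saturation requires V_DS ≥ V_GS − V_t = 0.74 V; 9.03 ≥ 0.74 ✓.

I_D ≈ 0.17 mA, V_DS ≈ 9 V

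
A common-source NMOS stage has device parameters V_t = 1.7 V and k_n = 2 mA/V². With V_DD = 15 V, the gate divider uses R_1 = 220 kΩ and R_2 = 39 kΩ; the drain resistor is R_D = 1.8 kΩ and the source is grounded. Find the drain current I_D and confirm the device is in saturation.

V_G = V_DD·R_2/(R_1+R_2) = 15×39/259 = 2.26 V. With the source grounded, V_GS = V_G = 2.26 V.
Assume saturation: I_D = (k_n/2)(V_GS − V_t)² = (2/2)×(2.26 − 1.7)² = 1×0.559² = 0.312 mA.
V_DS = V_DD − I_D·R_D = 15 − 0.312×1.8 = 14.4 V.
Saturation requires V_DS ≥ V_GS − V_t = 0.559 V; 14.4 ≥ 0.559 ✓.

I_D ≈ 0.31 mA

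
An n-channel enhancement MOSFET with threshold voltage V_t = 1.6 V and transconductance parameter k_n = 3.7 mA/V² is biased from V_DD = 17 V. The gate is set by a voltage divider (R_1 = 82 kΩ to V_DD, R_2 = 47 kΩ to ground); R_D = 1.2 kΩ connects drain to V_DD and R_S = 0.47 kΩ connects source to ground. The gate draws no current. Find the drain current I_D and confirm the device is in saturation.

V_G = V_DD·R_2/(R_1+R_2) = 17×47/129 = 6.19 V.
Assume saturation: I_D = (k_n/2)(V_GS − V_t)² with V_GS = V_G − I_D·R_S = 6.19 − 0.47·I_D.
Substituting gives 0.409·I_D² − 8.99·I_D + 39 = 0, with roots I_D = 5.96 or 16 mA.
The root I_D = 16 mA gives V_GS = -1.34 V ≤ V_t, so take I_D = 5.96 mA.
Then V_GS = 3.39 V and V_DS = V_DD − I_D(R_D+R_S) = 17 − 5.96×1.67 = 7.05 V.
Saturation requires V_DS ≥ V_GS − V_t = 1.79 V; 7.05 ≥ 1.79 ✓.

I_D ≈ 6 mA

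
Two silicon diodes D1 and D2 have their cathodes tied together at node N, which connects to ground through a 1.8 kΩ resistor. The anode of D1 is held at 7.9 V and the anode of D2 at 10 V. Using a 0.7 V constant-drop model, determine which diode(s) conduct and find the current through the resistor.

Only D2 conducts; I_R ≈ 5.2 mA

Assume both conduct. Then node N would need to be at both 7.9−0.7 = 7.2 V and 10−0.7 = 9.3 V, which is impossible.
Assume only D2 conducts: V_N = 10 − 0.7 = 9.3 V, so I_R = 9.3/1.8 = 5.17 mA.
Check D1: its anode-to-cathode voltage is 7.9 − 9.3 = -1.4 V < 0.7 V, so it is off. The assumption is consistent.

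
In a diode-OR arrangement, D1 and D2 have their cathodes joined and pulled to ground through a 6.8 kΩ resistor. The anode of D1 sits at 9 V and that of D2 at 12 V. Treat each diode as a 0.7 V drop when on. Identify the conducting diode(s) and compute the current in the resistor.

Assume both conduct. Then node N would need to be at both 9−0.7 = 8.3 V and 12−0.7 = 11.3 V, which is impossible.
Assume only D2 conducts: V_N = 12 − 0.7 = 11.3 V, so I_R = 11.3/6.8 = 1.66 mA.
Check D1: its anode-to-cathode voltage is 9 − 11.3 = -2.3 V < 0.7 V, so it is off. The assumption is consistent.

Only D2 conducts; I_R ≈ 1.7 mA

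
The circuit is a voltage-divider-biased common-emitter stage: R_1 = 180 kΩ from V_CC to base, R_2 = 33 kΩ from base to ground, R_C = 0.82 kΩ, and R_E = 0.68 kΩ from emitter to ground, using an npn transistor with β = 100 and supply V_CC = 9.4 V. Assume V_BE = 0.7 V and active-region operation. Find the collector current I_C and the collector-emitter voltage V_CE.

I_C ≈ 0.78 mA, V_CE ≈ 8.2 V

Thevenize the base divider: V_Th = V_CC·R_2/(R_1+R_2) = 9.4×33/213 = 1.46 V, R_Th = R_1‖R_2 = 27.9 kΩ.
Base-emitter loop: V_Th = I_B·R_Th + V_BE + (β+1)I_B·R_E, so I_B = (1.46 − 0.7) / (27.9 + 101×0.68) = 0.00783 mA.
I_C = β·I_B = 100×0.00783 = 0.783 mA, and I_E = (β+1)I_B = 0.791 mA.
V_CE = V_CC − I_C·R_C − I_E·R_E = 9.4 − 0.783×0.82 − 0.791×0.68 = 8.22 V.
V_CE = 8.22 V > 0.2 V confirms active-region operation.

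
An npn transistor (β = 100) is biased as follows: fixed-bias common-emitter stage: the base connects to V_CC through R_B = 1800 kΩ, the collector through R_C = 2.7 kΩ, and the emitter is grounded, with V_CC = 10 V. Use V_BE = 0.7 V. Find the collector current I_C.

I_C ≈ 0.52 mA

Base loop: V_CC = I_B·R_B + V_BE, so I_B = (10 − 0.7)/1800 kΩ = 0.00517 mA.
In the active region I_C = β·I_B = 100 × 0.00517 = 0.517 mA.
Collector loop: V_CE = V_CC − I_C·R_C = 10 − 0.517×2.7 = 8.61 V.
Since V_CE = 8.61 V > V_CE(sat) ≈ 0.2 V, the transistor is in the active region as assumed.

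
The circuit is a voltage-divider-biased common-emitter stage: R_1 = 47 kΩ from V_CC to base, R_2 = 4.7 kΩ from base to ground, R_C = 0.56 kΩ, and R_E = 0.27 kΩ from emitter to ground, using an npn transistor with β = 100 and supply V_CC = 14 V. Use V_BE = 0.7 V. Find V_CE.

Thevenize the base divider: V_Th = V_CC·R_2/(R_1+R_2) = 14×4.7/51.7 = 1.27 V, R_Th = R_1‖R_2 = 4.27 kΩ.
Base-emitter loop: V_Th = I_B·R_Th + V_BE + (β+1)I_B·R_E, so I_B = (1.27 − 0.7) / (4.27 + 101×0.27) = 0.0182 mA.
I_C = β·I_B = 100×0.0182 = 1.82 mA, and I_E = (β+1)I_B = 1.83 mA.
V_CE = V_CC − I_C·R_C − I_E·R_E = 14 − 1.82×0.56 − 1.83×0.27 = 12.5 V.
V_CE = 12.5 V > 0.2 V confirms active-region operation.

V_CE ≈ 12 V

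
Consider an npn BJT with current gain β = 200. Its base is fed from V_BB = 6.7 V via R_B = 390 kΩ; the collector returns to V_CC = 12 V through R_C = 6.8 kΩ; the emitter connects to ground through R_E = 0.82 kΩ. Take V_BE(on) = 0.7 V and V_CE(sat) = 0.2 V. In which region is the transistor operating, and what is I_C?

Assume active: I_B = (6.7 − 0.7)/(390 + 201×0.82) = 0.0108 mA, I_C = β·I_B = 2.16 mA.
Then V_CE = 12 − 2.16×6.8 − 2.17×0.82 = -4.49 V < 0.2 V — the active assumption fails.
Re-solve with V_CE = 0.2 V. KCL at the emitter: V_E/R_E = (V_BB−0.7−V_E)/R_B + (V_CC−0.2−V_E)/R_C, giving V_E = 1.28 V.
I_C = (V_CC − 0.2 − V_E)/R_C = (11.8 − 1.28)/6.8 = 1.55 mA.
Check: I_B = (6 − 1.28)/390 = 0.0121 mA, and β·I_B = 2.42 mA > I_C, confirming saturation.

saturation; I_C ≈ 1.5 mA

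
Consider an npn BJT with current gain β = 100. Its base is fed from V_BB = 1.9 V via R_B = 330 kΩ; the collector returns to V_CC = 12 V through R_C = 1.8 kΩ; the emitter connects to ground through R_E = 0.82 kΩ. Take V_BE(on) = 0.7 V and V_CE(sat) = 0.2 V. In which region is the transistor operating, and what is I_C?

Assume active. Base-emitter loop: I_B = (V_BB − V_BE)/(R_B + (β+1)R_E) = (1.9 − 0.7)/(330 + 101×0.82) = 0.00291 mA.
I_C = β·I_B = 100×0.00291 = 0.291 mA.
V_CE = V_CC − I_C·R_C − I_E·R_E = 12 − 0.291×1.8 − 0.294×0.82 = 11.2 V > V_CE(sat), so the active-region assumption holds.

active; I_C ≈ 0.29 mA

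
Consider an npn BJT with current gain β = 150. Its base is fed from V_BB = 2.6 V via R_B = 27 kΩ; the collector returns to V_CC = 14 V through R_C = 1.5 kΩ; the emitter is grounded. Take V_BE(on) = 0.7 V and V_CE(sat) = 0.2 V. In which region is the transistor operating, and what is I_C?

Assume active: I_B = (2.6 − 0.7)/27 = 0.0704 mA, giving I_C = β·I_B = 10.6 mA.
But then V_CE = 14 − 10.6×1.5 = -1.83 V < V_CE(sat) = 0.2 V — impossible in the active region.
So the transistor is saturated. With V_CE = 0.2 V, I_C = (V_CC − 0.2)/R_C = 13.8/1.5 = 9.2 mA.
Check: β·I_B = 10.6 mA > I_C = 9.2 mA, confirming saturation.

saturation; I_C ≈ 9.2 mA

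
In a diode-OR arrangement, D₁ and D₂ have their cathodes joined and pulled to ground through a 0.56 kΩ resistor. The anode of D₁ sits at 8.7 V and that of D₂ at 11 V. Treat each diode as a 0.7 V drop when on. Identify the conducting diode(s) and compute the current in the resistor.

Only D₂ conducts; I_R ≈ 18 mA

Assume both conduct. Then node N would need to be at both 8.7−0.7 = 8 V and 11−0.7 = 10.3 V, which is impossible.
Assume only D₂ conducts: V_N = 11 − 0.7 = 10.3 V, so I_R = 10.3/0.56 = 18.4 mA.
Check D₁: its anode-to-cathode voltage is 8.7 − 10.3 = -1.6 V < 0.7 V, so it is off. The assumption is consistent.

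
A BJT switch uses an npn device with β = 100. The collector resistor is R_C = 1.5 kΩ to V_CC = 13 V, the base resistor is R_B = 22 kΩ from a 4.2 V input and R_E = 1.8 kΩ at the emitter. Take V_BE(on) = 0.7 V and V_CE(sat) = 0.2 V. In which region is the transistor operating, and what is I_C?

Assume active. Base-emitter loop: I_B = (V_BB − V_BE)/(R_B + (β+1)R_E) = (4.2 − 0.7)/(22 + 101×1.8) = 0.0172 mA.
I_C = β·I_B = 100×0.0172 = 1.72 mA.
V_CE = V_CC − I_C·R_C − I_E·R_E = 13 − 1.72×1.5 − 1.73×1.8 = 7.3 V > V_CE(sat), so the active-region assumption holds.

active; I_C ≈ 1.7 mA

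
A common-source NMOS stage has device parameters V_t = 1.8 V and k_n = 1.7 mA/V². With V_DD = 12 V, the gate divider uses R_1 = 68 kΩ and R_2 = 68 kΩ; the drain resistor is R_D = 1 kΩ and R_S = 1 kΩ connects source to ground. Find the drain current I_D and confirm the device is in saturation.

V_G = V_DD·R_2/(R_1+R_2) = 12×68/136 = 6 V.
Assume saturation: I_D = (k_n/2)(V_GS − V_t)² with V_GS = V_G − I_D·R_S = 6 − 1·I_D.
Substituting gives 0.85·I_D² − 8.14·I_D + 15 = 0, with roots I_D = 2.49 or 7.09 mA.
The root I_D = 7.09 mA gives V_GS = -1.09 V ≤ V_t, so take I_D = 2.49 mA.
Then V_GS = 3.51 V and V_DS = V_DD − I_D(R_D+R_S) = 12 − 2.49×2 = 7.02 V.
Saturation requires V_DS ≥ V_GS − V_t = 1.71 V; 7.02 ≥ 1.71 ✓.

I_D ≈ 2.5 mA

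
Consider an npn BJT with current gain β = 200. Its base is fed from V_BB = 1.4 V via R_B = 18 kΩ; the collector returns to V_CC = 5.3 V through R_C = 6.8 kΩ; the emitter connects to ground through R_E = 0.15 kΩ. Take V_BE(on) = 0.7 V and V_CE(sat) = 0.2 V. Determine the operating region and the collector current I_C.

Assume active: I_B = (1.4 − 0.7)/(18 + 201×0.15) = 0.0145 mA, I_C = β·I_B = 2.91 mA.
Then V_CE = 5.3 − 2.91×6.8 − 2.92×0.15 = -14.9 V < 0.2 V — the active assumption fails.
Re-solve with V_CE = 0.2 V. KCL at the emitter: V_E/R_E = (V_BB−0.7−V_E)/R_B + (V_CC−0.2−V_E)/R_C, giving V_E = 0.115 V.
I_C = (V_CC − 0.2 − V_E)/R_C = (5.1 − 0.115)/6.8 = 0.733 mA.
Check: I_B = (0.7 − 0.115)/18 = 0.0325 mA, and β·I_B = 6.5 mA > I_C, confirming saturation.

saturation; I_C ≈ 0.73 mA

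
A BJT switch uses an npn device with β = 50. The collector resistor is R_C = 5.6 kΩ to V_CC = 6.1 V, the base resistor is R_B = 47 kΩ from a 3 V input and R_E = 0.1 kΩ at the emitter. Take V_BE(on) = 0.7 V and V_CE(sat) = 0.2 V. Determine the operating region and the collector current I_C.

Assume active: I_B = (3 − 0.7)/(47 + 51×0.1) = 0.0441 mA, I_C = β·I_B = 2.21 mA.
Then V_CE = 6.1 − 2.21×5.6 − 2.25×0.1 = -6.49 V < 0.2 V — the active assumption fails.
Re-solve with V_CE = 0.2 V. KCL at the emitter: V_E/R_E = (V_BB−0.7−V_E)/R_B + (V_CC−0.2−V_E)/R_C, giving V_E = 0.108 V.
I_C = (V_CC − 0.2 − V_E)/R_C = (5.9 − 0.108)/5.6 = 1.03 mA.
Check: I_B = (2.3 − 0.108)/47 = 0.0466 mA, and β·I_B = 2.33 mA > I_C, confirming saturation.

saturation; I_C ≈ 1 mA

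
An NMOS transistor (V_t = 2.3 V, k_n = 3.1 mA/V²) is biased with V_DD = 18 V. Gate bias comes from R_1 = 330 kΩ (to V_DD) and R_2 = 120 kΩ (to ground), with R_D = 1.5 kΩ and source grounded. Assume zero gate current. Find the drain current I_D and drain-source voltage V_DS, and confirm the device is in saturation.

I_D ≈ 9.7 mA, V_DS ≈ 3.5 V

V_G = V_DD·R_2/(R_1+R_2) = 18×120/450 = 4.8 V. With the source grounded, V_GS = V_G = 4.8 V.
Assume saturation: I_D = (k_n/2)(V_GS − V_t)² = (3.1/2)×(4.8 − 2.3)² = 1.55×2.5² = 9.69 mA.
V_DS = V_DD − I_D·R_D = 18 − 9.69×1.5 = 3.47 V.
Saturation requires V_DS ≥ V_GS − V_t = 2.5 V; 3.47 ≥ 2.5 ✓.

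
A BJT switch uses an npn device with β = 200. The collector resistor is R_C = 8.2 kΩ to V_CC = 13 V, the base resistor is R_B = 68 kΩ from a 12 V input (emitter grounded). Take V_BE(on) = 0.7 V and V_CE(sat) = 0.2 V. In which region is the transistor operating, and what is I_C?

saturation; I_C ≈ 1.6 mA

Assume active: I_B = (12 − 0.7)/68 = 0.166 mA, giving I_C = β·I_B = 33.2 mA.
But then V_CE = 13 − 33.2×8.2 = -260 V < V_CE(sat) = 0.2 V — impossible in the active region.
So the transistor is saturated. With V_CE = 0.2 V, I_C = (V_CC − 0.2)/R_C = 12.8/8.2 = 1.56 mA.
Check: β·I_B = 33.2 mA > I_C = 1.56 mA, confirming saturation.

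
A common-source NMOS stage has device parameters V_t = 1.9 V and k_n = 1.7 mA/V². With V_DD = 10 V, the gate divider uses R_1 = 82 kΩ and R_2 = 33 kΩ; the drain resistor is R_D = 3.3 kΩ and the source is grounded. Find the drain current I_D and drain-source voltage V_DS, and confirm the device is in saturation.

V_G = V_DD·R_2/(R_1+R_2) = 10×33/115 = 2.87 V. With the source grounded, V_GS = V_G = 2.87 V.
Assume saturation: I_D = (k_n/2)(V_GS − V_t)² = (1.7/2)×(2.87 − 1.9)² = 0.85×0.97² = 0.799 mA.
V_DS = V_DD − I_D·R_D = 10 − 0.799×3.3 = 7.36 V.
Saturation requires V_DS ≥ V_GS − V_t = 0.97 V; 7.36 ≥ 0.97 ✓.

I_D ≈ 0.8 mA, V_DS ≈ 7.4 V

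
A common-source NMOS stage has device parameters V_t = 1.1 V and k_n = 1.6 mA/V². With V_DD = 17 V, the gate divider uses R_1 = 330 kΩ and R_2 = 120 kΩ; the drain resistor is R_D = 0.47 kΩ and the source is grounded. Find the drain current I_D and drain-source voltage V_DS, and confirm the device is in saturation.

I_D ≈ 9.4 mA, V_DS ≈ 13 V

V_G = V_DD·R_2/(R_1+R_2) = 17×120/450 = 4.53 V. With the source grounded, V_GS = V_G = 4.53 V.
Assume saturation: I_D = (k_n/2)(V_GS − V_t)² = (1.6/2)×(4.53 − 1.1)² = 0.8×3.43² = 9.43 mA.
V_DS = V_DD − I_D·R_D = 17 − 9.43×0.47 = 12.6 V.
Saturation requires V_DS ≥ V_GS − V_t = 3.43 V; 12.6 ≥ 3.43 ✓.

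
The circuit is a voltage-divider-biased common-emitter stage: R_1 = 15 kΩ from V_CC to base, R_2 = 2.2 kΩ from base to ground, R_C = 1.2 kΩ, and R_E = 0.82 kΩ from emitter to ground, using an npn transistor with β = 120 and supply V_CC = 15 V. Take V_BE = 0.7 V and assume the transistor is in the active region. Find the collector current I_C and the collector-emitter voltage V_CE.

Thevenize the base divider: V_Th = V_CC·R_2/(R_1+R_2) = 15×2.2/17.2 = 1.92 V, R_Th = R_1‖R_2 = 1.92 kΩ.
Base-emitter loop: V_Th = I_B·R_Th + V_BE + (β+1)I_B·R_E, so I_B = (1.92 − 0.7) / (1.92 + 121×0.82) = 0.012 mA.
I_C = β·I_B = 120×0.012 = 1.45 mA, and I_E = (β+1)I_B = 1.46 mA.
V_CE = V_CC − I_C·R_C − I_E·R_E = 15 − 1.45×1.2 − 1.46×0.82 = 12.1 V.
V_CE = 12.1 V > 0.2 V confirms active-region operation.

I_C ≈ 1.4 mA, V_CE ≈ 12 V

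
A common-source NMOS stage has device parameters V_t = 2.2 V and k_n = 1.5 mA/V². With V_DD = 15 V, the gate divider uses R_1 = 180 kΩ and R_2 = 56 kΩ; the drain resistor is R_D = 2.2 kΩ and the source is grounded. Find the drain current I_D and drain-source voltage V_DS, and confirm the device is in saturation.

I_D ≈ 1.4 mA, V_DS ≈ 12 V

V_G = V_DD·R_2/(R_1+R_2) = 15×56/236 = 3.56 V. With the source grounded, V_GS = V_G = 3.56 V.
Assume saturation: I_D = (k_n/2)(V_GS − V_t)² = (1.5/2)×(3.56 − 2.2)² = 0.75×1.36² = 1.39 mA.
V_DS = V_DD − I_D·R_D = 15 − 1.39×2.2 = 12 V.
Saturation requires V_DS ≥ V_GS − V_t = 1.36 V; 12 ≥ 1.36 ✓.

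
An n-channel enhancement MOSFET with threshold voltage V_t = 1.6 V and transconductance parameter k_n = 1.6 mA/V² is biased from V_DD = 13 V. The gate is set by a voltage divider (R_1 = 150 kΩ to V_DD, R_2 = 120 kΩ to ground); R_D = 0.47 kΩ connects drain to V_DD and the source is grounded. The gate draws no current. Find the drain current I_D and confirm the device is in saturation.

V_G = V_DD·R_2/(R_1+R_2) = 13×120/270 = 5.78 V. With the source grounded, V_GS = V_G = 5.78 V.
Assume saturation: I_D = (k_n/2)(V_GS − V_t)² = (1.6/2)×(5.78 − 1.6)² = 0.8×4.18² = 14 mA.
V_DS = V_DD − I_D·R_D = 13 − 14×0.47 = 6.44 V.
Saturation requires V_DS ≥ V_GS − V_t = 4.18 V; 6.44 ≥ 4.18 ✓.

I_D ≈ 14 mA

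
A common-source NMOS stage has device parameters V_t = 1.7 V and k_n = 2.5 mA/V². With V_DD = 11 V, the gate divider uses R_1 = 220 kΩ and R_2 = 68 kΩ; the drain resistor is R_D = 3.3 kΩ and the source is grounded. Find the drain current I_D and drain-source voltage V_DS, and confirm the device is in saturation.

I_D ≈ 1 mA, V_DS ≈ 7.7 V

V_G = V_DD·R_2/(R_1+R_2) = 11×68/288 = 2.6 V. With the source grounded, V_GS = V_G = 2.6 V.
Assume saturation: I_D = (k_n/2)(V_GS − V_t)² = (2.5/2)×(2.6 − 1.7)² = 1.25×0.897² = 1.01 mA.
V_DS = V_DD − I_D·R_D = 11 − 1.01×3.3 = 7.68 V.
Saturation requires V_DS ≥ V_GS − V_t = 0.897 V; 7.68 ≥ 0.897 ✓.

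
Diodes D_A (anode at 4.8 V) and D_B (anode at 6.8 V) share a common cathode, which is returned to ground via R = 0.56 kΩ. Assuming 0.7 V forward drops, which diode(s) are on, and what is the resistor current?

Assume both conduct. Then node N would need to be at both 4.8−0.7 = 4.1 V and 6.8−0.7 = 6.1 V, which is impossible.
Assume only D_B conducts: V_N = 6.8 − 0.7 = 6.1 V, so I_R = 6.1/0.56 = 10.9 mA.
Check D_A: its anode-to-cathode voltage is 4.8 − 6.1 = -1.3 V < 0.7 V, so it is off. The assumption is consistent.

Only D_B conducts; I_R ≈ 11 mA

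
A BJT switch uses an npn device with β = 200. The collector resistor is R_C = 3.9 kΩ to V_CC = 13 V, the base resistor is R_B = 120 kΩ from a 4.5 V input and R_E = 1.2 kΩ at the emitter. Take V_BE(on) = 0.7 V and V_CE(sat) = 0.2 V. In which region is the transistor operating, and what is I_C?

Assume active. Base-emitter loop: I_B = (V_BB − V_BE)/(R_B + (β+1)R_E) = (4.5 − 0.7)/(120 + 201×1.2) = 0.0105 mA.
I_C = β·I_B = 200×0.0105 = 2.1 mA.
V_CE = V_CC − I_C·R_C − I_E·R_E = 13 − 2.1×3.9 − 2.11×1.2 = 2.26 V > V_CE(sat), so the active-region assumption holds.

active; I_C ≈ 2.1 mA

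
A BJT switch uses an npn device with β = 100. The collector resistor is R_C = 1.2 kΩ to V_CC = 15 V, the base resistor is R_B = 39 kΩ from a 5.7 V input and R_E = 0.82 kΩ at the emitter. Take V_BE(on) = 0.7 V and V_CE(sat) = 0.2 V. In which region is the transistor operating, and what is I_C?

Assume active. Base-emitter loop: I_B = (V_BB − V_BE)/(R_B + (β+1)R_E) = (5.7 − 0.7)/(39 + 101×0.82) = 0.041 mA.
I_C = β·I_B = 100×0.041 = 4.1 mA.
V_CE = V_CC − I_C·R_C − I_E·R_E = 15 − 4.1×1.2 − 4.15×0.82 = 6.68 V > V_CE(sat), so the active-region assumption holds.

active; I_C ≈ 4.1 mA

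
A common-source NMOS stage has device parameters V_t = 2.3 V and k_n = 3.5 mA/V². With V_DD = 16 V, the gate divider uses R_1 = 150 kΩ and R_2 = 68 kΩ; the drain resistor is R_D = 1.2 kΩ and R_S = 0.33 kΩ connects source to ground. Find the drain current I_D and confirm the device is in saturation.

I_D ≈ 3.7 mA

V_G = V_DD·R_2/(R_1+R_2) = 16×68/218 = 4.99 V.
Assume saturation: I_D = (k_n/2)(V_GS − V_t)² with V_GS = V_G − I_D·R_S = 4.99 − 0.33·I_D.
Substituting gives 0.191·I_D² − 4.11·I_D + 12.7 = 0, with roots I_D = 3.73 or 17.8 mA.
The root I_D = 17.8 mA gives V_GS = -0.892 V ≤ V_t, so take I_D = 3.73 mA.
Then V_GS = 3.76 V and V_DS = V_DD − I_D(R_D+R_S) = 16 − 3.73×1.53 = 10.3 V.
Saturation requires V_DS ≥ V_GS − V_t = 1.46 V; 10.3 ≥ 1.46 ✓.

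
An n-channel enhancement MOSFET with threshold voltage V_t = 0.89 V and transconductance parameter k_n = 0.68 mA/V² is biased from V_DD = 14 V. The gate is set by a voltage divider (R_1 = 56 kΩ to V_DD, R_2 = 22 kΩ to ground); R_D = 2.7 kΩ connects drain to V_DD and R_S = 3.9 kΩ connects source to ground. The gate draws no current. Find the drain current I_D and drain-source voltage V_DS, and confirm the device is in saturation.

I_D ≈ 0.48 mA, V_DS ≈ 11 V

V_G = V_DD·R_2/(R_1+R_2) = 14×22/78 = 3.95 V.
Assume saturation: I_D = (k_n/2)(V_GS − V_t)² with V_GS = V_G − I_D·R_S = 3.95 − 3.9·I_D.
Substituting gives 5.17·I_D² − 9.11·I_D + 3.18 = 0, with roots I_D = 0.48 or 1.28 mA.
The root I_D = 1.28 mA gives V_GS = -1.05 V ≤ V_t, so take I_D = 0.48 mA.
Then V_GS = 2.08 V and V_DS = V_DD − I_D(R_D+R_S) = 14 − 0.48×6.6 = 10.8 V.
Saturation requires V_DS ≥ V_GS − V_t = 1.19 V; 10.8 ≥ 1.19 ✓.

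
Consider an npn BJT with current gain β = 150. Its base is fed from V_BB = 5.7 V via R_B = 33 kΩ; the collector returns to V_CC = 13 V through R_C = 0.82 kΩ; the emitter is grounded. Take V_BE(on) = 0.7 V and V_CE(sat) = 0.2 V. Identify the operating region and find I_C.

Assume active: I_B = (5.7 − 0.7)/33 = 0.152 mA, giving I_C = β·I_B = 22.7 mA.
But then V_CE = 13 − 22.7×0.82 = -5.64 V < V_CE(sat) = 0.2 V — impossible in the active region.
So the transistor is saturated. With V_CE = 0.2 V, I_C = (V_CC − 0.2)/R_C = 12.8/0.82 = 15.6 mA.
Check: β·I_B = 22.7 mA > I_C = 15.6 mA, confirming saturation.

saturation; I_C ≈ 16 mA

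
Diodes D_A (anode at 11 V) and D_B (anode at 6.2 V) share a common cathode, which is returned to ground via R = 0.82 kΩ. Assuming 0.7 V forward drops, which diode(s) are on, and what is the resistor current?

Only D_A conducts; I_R ≈ 13 mA

Assume both conduct. Then node N would need to be at both 11−0.7 = 10.3 V and 6.2−0.7 = 5.5 V, which is impossible.
Assume only D_A conducts: V_N = 11 − 0.7 = 10.3 V, so I_R = 10.3/0.82 = 12.6 mA.
Check D_B: its anode-to-cathode voltage is 6.2 − 10.3 = -4.1 V < 0.7 V, so it is off. The assumption is consistent.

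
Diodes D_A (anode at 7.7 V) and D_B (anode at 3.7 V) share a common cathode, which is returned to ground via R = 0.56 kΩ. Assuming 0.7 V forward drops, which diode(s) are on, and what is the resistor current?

Only D_A conducts; I_R ≈ 12 mA

Assume both conduct. Then node N would need to be at both 7.7−0.7 = 7 V and 3.7−0.7 = 3 V, which is impossible.
Assume only D_A conducts: V_N = 7.7 − 0.7 = 7 V, so I_R = 7/0.56 = 12.5 mA.
Check D_B: its anode-to-cathode voltage is 3.7 − 7 = -3.3 V < 0.7 V, so it is off. The assumption is consistent.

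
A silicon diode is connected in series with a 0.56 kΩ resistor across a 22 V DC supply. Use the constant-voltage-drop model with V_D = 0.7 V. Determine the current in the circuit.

KVL around the loop: 22 = V_D + I·R = 0.7 + I × 0.56 kΩ.
So I = (22 − 0.7) / 0.56 kΩ = 21.3 / 0.56 = 38 mA.

I ≈ 38 mA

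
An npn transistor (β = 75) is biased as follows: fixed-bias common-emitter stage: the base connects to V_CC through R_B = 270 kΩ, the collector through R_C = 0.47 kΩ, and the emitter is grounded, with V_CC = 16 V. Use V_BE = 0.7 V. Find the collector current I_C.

Base loop: V_CC = I_B·R_B + V_BE, so I_B = (16 − 0.7)/270 kΩ = 0.0567 mA.
In the active region I_C = β·I_B = 75 × 0.0567 = 4.25 mA.
Collector loop: V_CE = V_CC − I_C·R_C = 16 − 4.25×0.47 = 14 V.
Since V_CE = 14 V > V_CE(sat) ≈ 0.2 V, the transistor is in the active region as assumed.

I_C ≈ 4.2 mA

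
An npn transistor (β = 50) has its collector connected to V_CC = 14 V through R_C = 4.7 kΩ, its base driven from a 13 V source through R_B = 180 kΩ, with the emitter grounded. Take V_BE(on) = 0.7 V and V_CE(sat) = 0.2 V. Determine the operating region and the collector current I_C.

saturation; I_C ≈ 2.9 mA

Assume active: I_B = (13 − 0.7)/180 = 0.0683 mA, giving I_C = β·I_B = 3.42 mA.
But then V_CE = 14 − 3.42×4.7 = -2.06 V < V_CE(sat) = 0.2 V — impossible in the active region.
So the transistor is saturated. With V_CE = 0.2 V, I_C = (V_CC − 0.2)/R_C = 13.8/4.7 = 2.94 mA.
Check: β·I_B = 3.42 mA > I_C = 2.94 mA, confirming saturation.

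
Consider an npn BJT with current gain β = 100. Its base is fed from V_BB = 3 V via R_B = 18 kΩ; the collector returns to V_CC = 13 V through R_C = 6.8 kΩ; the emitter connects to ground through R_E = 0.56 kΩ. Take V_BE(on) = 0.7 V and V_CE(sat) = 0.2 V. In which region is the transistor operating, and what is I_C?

Assume active: I_B = (3 − 0.7)/(18 + 101×0.56) = 0.0308 mA, I_C = β·I_B = 3.08 mA.
Then V_CE = 13 − 3.08×6.8 − 3.12×0.56 = -9.72 V < 0.2 V — the active assumption fails.
Re-solve with V_CE = 0.2 V. KCL at the emitter: V_E/R_E = (V_BB−0.7−V_E)/R_B + (V_CC−0.2−V_E)/R_C, giving V_E = 1.01 V.
I_C = (V_CC − 0.2 − V_E)/R_C = (12.8 − 1.01)/6.8 = 1.73 mA.
Check: I_B = (2.3 − 1.01)/18 = 0.0716 mA, and β·I_B = 7.16 mA > I_C, confirming saturation.

saturation; I_C ≈ 1.7 mA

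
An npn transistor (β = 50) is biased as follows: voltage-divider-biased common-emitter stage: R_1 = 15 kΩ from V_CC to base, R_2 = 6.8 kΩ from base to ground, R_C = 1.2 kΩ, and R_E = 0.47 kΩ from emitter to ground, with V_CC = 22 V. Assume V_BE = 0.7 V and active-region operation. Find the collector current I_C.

I_C ≈ 11 mA

Thevenize the base divider: V_Th = V_CC·R_2/(R_1+R_2) = 22×6.8/21.8 = 6.86 V, R_Th = R_1‖R_2 = 4.68 kΩ.
Base-emitter loop: V_Th = I_B·R_Th + V_BE + (β+1)I_B·R_E, so I_B = (6.86 − 0.7) / (4.68 + 51×0.47) = 0.215 mA.
I_C = β·I_B = 50×0.215 = 10.8 mA, and I_E = (β+1)I_B = 11 mA.
V_CE = V_CC − I_C·R_C − I_E·R_E = 22 − 10.8×1.2 − 11×0.47 = 3.94 V.
V_CE = 3.94 V > 0.2 V confirms active-region operation.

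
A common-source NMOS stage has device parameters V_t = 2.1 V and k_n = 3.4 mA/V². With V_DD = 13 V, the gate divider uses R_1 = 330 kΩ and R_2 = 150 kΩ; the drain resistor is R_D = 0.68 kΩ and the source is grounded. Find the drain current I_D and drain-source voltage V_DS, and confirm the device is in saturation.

I_D ≈ 6.5 mA, V_DS ≈ 8.5 V

V_G = V_DD·R_2/(R_1+R_2) = 13×150/480 = 4.06 V. With the source grounded, V_GS = V_G = 4.06 V.
Assume saturation: I_D = (k_n/2)(V_GS − V_t)² = (3.4/2)×(4.06 − 2.1)² = 1.7×1.96² = 6.55 mA.
V_DS = V_DD − I_D·R_D = 13 − 6.55×0.68 = 8.55 V.
Saturation requires V_DS ≥ V_GS − V_t = 1.96 V; 8.55 ≥ 1.96 ✓.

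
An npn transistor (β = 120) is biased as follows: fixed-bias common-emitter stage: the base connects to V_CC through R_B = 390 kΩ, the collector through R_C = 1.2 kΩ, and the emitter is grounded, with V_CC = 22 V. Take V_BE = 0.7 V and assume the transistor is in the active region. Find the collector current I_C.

I_C ≈ 6.6 mA

Base loop: V_CC = I_B·R_B + V_BE, so I_B = (22 − 0.7)/390 kΩ = 0.0546 mA.
In the active region I_C = β·I_B = 120 × 0.0546 = 6.55 mA.
Collector loop: V_CE = V_CC − I_C·R_C = 22 − 6.55×1.2 = 14.1 V.
Since V_CE = 14.1 V > V_CE(sat) ≈ 0.2 V, the transistor is in the active region as assumed.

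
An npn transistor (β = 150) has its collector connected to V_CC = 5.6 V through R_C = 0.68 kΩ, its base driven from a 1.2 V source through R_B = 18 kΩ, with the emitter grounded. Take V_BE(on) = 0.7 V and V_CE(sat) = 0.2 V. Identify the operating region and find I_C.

active; I_C ≈ 4.2 mA

Assume active. Base-emitter loop: I_B = (V_BB − V_BE)/R_B = (1.2 − 0.7)/18 = 0.0278 mA.
I_C = β·I_B = 150×0.0278 = 4.17 mA.
V_CE = V_CC − I_C·R_C = 5.6 − 4.17×0.68 = 2.77 V > V_CE(sat), so the active-region assumption holds.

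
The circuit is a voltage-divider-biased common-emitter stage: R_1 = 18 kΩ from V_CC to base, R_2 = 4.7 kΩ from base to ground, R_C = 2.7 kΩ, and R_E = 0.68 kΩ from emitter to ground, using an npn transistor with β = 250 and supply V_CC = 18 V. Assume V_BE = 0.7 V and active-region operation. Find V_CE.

Thevenize the base divider: V_Th = V_CC·R_2/(R_1+R_2) = 18×4.7/22.7 = 3.73 V, R_Th = R_1‖R_2 = 3.73 kΩ.
Base-emitter loop: V_Th = I_B·R_Th + V_BE + (β+1)I_B·R_E, so I_B = (3.73 − 0.7) / (3.73 + 251×0.68) = 0.0174 mA.
I_C = β·I_B = 250×0.0174 = 4.34 mA, and I_E = (β+1)I_B = 4.36 mA.
V_CE = V_CC − I_C·R_C − I_E·R_E = 18 − 4.34×2.7 − 4.36×0.68 = 3.32 V.
V_CE = 3.32 V > 0.2 V confirms active-region operation.

V_CE ≈ 3.3 V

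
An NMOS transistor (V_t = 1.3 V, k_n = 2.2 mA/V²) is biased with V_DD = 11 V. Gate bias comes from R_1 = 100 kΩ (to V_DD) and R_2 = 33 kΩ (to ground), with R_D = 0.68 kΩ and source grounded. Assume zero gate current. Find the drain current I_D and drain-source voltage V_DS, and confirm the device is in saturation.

I_D ≈ 2.2 mA, V_DS ≈ 9.5 V

V_G = V_DD·R_2/(R_1+R_2) = 11×33/133 = 2.73 V. With the source grounded, V_GS = V_G = 2.73 V.
Assume saturation: I_D = (k_n/2)(V_GS − V_t)² = (2.2/2)×(2.73 − 1.3)² = 1.1×1.43² = 2.25 mA.
V_DS = V_DD − I_D·R_D = 11 − 2.25×0.68 = 9.47 V.
Saturation requires V_DS ≥ V_GS − V_t = 1.43 V; 9.47 ≥ 1.43 ✓.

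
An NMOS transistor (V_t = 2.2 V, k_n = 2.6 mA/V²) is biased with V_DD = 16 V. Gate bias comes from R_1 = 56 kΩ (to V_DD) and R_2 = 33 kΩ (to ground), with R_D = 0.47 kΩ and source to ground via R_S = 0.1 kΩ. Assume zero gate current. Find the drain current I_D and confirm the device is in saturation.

V_G = V_DD·R_2/(R_1+R_2) = 16×33/89 = 5.93 V.
Assume saturation: I_D = (k_n/2)(V_GS − V_t)² with V_GS = V_G − I_D·R_S = 5.93 − 0.1·I_D.
Substituting gives 0.013·I_D² − 1.97·I_D + 18.1 = 0, with roots I_D = 9.83 or 142 mA.
The root I_D = 142 mA gives V_GS = -8.24 V ≤ V_t, so take I_D = 9.83 mA.
Then V_GS = 4.95 V and V_DS = V_DD − I_D(R_D+R_S) = 16 − 9.83×0.57 = 10.4 V.
Saturation requires V_DS ≥ V_GS − V_t = 2.75 V; 10.4 ≥ 2.75 ✓.

I_D ≈ 9.8 mA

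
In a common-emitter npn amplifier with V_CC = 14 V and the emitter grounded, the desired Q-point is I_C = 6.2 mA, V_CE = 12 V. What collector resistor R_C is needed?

Collector loop: V_CC = I_C·R_C + V_CE.
R_C = (V_CC − V_CE)/I_C = (14 − 12)/6.2 = 0.323 kΩ.

R_C ≈ 0.32 kΩ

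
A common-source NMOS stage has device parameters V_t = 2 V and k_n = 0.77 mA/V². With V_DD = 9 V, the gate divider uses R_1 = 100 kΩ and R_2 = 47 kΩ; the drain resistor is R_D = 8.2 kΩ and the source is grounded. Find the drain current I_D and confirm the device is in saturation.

V_G = V_DD·R_2/(R_1+R_2) = 9×47/147 = 2.88 V. With the source grounded, V_GS = V_G = 2.88 V.
Assume saturation: I_D = (k_n/2)(V_GS − V_t)² = (0.77/2)×(2.88 − 2)² = 0.385×0.878² = 0.296 mA.
V_DS = V_DD − I_D·R_D = 9 − 0.296×8.2 = 6.57 V.
Saturation requires V_DS ≥ V_GS − V_t = 0.878 V; 6.57 ≥ 0.878 ✓.

I_D ≈ 0.3 mA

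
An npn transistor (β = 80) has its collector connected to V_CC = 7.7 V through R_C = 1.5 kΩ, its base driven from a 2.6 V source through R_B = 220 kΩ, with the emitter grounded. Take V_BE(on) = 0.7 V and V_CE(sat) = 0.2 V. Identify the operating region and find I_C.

Assume active. Base-emitter loop: I_B = (V_BB − V_BE)/R_B = (2.6 − 0.7)/220 = 0.00864 mA.
I_C = β·I_B = 80×0.00864 = 0.691 mA.
V_CE = V_CC − I_C·R_C = 7.7 − 0.691×1.5 = 6.66 V > V_CE(sat), so the active-region assumption holds.

active; I_C ≈ 0.69 mA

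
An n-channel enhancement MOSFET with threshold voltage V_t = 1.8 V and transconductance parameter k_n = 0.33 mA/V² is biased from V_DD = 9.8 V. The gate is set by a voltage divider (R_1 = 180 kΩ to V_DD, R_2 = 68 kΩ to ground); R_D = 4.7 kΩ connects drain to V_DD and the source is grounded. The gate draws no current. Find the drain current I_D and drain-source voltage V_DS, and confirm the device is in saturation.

I_D ≈ 0.13 mA, V_DS ≈ 9.2 V

V_G = V_DD·R_2/(R_1+R_2) = 9.8×68/248 = 2.69 V. With the source grounded, V_GS = V_G = 2.69 V.
Assume saturation: I_D = (k_n/2)(V_GS − V_t)² = (0.33/2)×(2.69 − 1.8)² = 0.165×0.887² = 0.13 mA.
V_DS = V_DD − I_D·R_D = 9.8 − 0.13×4.7 = 9.19 V.
Saturation requires V_DS ≥ V_GS − V_t = 0.887 V; 9.19 ≥ 0.887 ✓.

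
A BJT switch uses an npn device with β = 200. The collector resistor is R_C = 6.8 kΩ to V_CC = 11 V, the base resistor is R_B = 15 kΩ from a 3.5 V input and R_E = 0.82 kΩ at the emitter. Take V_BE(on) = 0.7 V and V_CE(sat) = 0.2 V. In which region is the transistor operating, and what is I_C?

Assume active: I_B = (3.5 − 0.7)/(15 + 201×0.82) = 0.0156 mA, I_C = β·I_B = 3.11 mA.
Then V_CE = 11 − 3.11×6.8 − 3.13×0.82 = -12.7 V < 0.2 V — the active assumption fails.
Re-solve with V_CE = 0.2 V. KCL at the emitter: V_E/R_E = (V_BB−0.7−V_E)/R_B + (V_CC−0.2−V_E)/R_C, giving V_E = 1.24 V.
I_C = (V_CC − 0.2 − V_E)/R_C = (10.8 − 1.24)/6.8 = 1.41 mA.
Check: I_B = (2.8 − 1.24)/15 = 0.104 mA, and β·I_B = 20.8 mA > I_C, confirming saturation.

saturation; I_C ≈ 1.4 mA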